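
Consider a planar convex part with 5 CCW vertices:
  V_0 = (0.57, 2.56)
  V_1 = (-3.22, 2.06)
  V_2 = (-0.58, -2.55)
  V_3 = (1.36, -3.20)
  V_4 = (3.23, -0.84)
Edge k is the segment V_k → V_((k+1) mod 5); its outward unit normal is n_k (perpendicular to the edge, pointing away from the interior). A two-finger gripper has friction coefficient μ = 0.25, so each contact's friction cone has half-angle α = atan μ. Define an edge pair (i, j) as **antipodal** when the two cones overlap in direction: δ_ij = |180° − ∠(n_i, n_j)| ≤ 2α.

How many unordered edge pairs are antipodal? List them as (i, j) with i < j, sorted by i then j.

α = atan 0.25 = 14.04°;  2α = 28.07°
n_0 = (-0.1308, +0.9914)
n_1 = (-0.8678, -0.4969)
n_2 = (-0.3177, -0.9482)
n_3 = (+0.7838, -0.6210)
n_4 = (+0.7876, +0.6162)
  (0,1): δ = 67.72°  ·
  (0,2): δ = 26.04°  ✓
  (0,3): δ = 44.09°  ·
  (0,4): δ = 120.52°  ·
  (1,2): δ = 138.32°  ·
  (1,3): δ = 68.19°  ·
  (1,4): δ = 8.24°  ✓
  (2,3): δ = 109.87°  ·
  (2,4): δ = 33.44°  ·
  (3,4): δ = 103.57°  ·
antipodal pairs: 2

count = 2; pairs: (0,2), (1,4)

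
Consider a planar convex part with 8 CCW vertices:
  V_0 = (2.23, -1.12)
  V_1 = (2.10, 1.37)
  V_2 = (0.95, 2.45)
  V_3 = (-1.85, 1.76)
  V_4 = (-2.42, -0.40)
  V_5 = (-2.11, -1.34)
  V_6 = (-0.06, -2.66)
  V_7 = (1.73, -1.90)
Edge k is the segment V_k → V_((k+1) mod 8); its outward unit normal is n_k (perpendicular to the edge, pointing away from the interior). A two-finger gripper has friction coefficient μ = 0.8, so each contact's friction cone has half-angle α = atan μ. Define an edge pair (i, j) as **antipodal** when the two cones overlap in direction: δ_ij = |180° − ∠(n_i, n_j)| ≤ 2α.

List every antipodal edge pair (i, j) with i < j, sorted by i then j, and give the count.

α = atan 0.8 = 38.66°;  2α = 77.32°
n_0 = (+0.9986, +0.0521)
n_1 = (+0.6846, +0.7289)
n_2 = (-0.2393, +0.9710)
n_3 = (-0.9669, +0.2552)
n_4 = (-0.9497, -0.3132)
n_5 = (-0.5414, -0.8408)
n_6 = (+0.3908, -0.9205)
n_7 = (+0.8419, -0.5397)
  (0,1): δ = 136.19°  ·
  (0,2): δ = 79.15°  ·
  (0,3): δ = 17.77°  ✓
  (0,4): δ = 15.26°  ✓
  (0,5): δ = 54.23°  ✓
  (0,6): δ = 110.02°  ·
  (0,7): δ = 144.35°  ·
  (1,2): δ = 122.95°  ·
  (1,3): δ = 61.58°  ✓
  (1,4): δ = 28.55°  ✓
  (1,5): δ = 10.42°  ✓
  (1,6): δ = 66.21°  ✓
  (1,7): δ = 100.54°  ·
  (2,3): δ = 118.63°  ·
  (2,4): δ = 85.59°  ·
  (2,5): δ = 46.62°  ✓
  (2,6): δ = 9.16°  ✓
  (2,7): δ = 43.50°  ✓
  (3,4): δ = 146.97°  ·
  (3,5): δ = 107.99°  ·
  (3,6): δ = 52.21°  ✓
  (3,7): δ = 17.88°  ✓
  (4,5): δ = 141.03°  ·
  (4,6): δ = 85.25°  ·
  (4,7): δ = 50.91°  ✓
  (5,6): δ = 124.22°  ·
  (5,7): δ = 89.88°  ·
  (6,7): δ = 145.67°  ·
antipodal pairs: 13

count = 13; pairs: (0,3), (0,4), (0,5), (1,3), (1,4), (1,5), (1,6), (2,5), (2,6), (2,7), (3,6), (3,7), (4,7)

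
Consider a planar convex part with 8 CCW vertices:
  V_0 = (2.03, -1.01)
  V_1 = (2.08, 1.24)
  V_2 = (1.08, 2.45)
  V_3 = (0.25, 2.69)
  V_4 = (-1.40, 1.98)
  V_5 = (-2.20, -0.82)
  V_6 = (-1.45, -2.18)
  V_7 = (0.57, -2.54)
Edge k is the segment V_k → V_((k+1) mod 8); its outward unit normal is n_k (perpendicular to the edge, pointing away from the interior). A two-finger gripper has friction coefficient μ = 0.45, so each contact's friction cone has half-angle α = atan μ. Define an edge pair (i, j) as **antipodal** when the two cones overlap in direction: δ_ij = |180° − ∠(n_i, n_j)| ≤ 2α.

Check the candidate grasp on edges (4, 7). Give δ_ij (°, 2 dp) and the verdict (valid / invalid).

α = atan 0.45 = 24.23°;  2α = 48.46°
edge 4: e_4 = (-0.80, -2.80);  n_4 = (-0.9615, +0.2747)
edge 7: e_7 = (+1.46, +1.53);  n_7 = (+0.7235, -0.6904)
∠(n_4, n_7) = 152.29°
δ = |180° − 152.29°| = 27.71°
27.71° ≤ 2α = 48.46°  →  valid

δ = 27.71°, valid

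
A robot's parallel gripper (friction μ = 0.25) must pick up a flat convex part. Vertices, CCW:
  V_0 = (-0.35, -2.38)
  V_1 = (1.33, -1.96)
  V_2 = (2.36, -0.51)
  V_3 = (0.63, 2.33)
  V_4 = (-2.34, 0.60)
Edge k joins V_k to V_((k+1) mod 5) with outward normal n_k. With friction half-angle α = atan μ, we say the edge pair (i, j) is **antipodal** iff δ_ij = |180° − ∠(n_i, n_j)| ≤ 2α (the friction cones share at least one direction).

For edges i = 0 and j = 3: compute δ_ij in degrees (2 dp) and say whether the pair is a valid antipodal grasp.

δ = 16.18°, valid

α = atan 0.25 = 14.04°;  2α = 28.07°
edge 0: e_0 = (+1.68, +0.42);  n_0 = (+0.2425, -0.9701)
edge 3: e_3 = (-2.97, -1.73);  n_3 = (-0.5033, +0.8641)
∠(n_0, n_3) = 163.82°
δ = |180° − 163.82°| = 16.18°
16.18° ≤ 2α = 28.07°  →  valid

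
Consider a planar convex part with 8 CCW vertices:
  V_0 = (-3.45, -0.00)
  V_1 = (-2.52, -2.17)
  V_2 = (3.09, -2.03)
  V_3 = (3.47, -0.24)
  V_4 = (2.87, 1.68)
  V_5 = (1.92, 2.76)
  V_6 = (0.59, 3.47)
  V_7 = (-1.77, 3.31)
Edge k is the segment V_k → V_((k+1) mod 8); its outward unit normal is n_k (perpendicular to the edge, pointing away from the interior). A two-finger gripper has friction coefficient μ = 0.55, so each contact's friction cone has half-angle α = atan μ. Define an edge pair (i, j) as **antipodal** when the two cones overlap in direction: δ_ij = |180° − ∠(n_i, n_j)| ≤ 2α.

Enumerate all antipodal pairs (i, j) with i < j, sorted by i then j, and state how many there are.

count = 9; pairs: (0,2), (0,3), (0,4), (0,5), (1,4), (1,5), (1,6), (2,7), (3,7)

α = atan 0.55 = 28.81°;  2α = 57.62°
n_0 = (-0.9191, -0.3939)
n_1 = (+0.0249, -0.9997)
n_2 = (+0.9782, -0.2077)
n_3 = (+0.9545, +0.2983)
n_4 = (+0.7509, +0.6605)
n_5 = (+0.4709, +0.8822)
n_6 = (-0.0676, +0.9977)
n_7 = (-0.8917, +0.4526)
  (0,1): δ = 111.77°  ·
  (0,2): δ = 35.18°  ✓
  (0,3): δ = 5.84°  ✓
  (0,4): δ = 18.14°  ✓
  (0,5): δ = 38.71°  ✓
  (0,6): δ = 70.68°  ·
  (0,7): δ = 129.89°  ·
  (1,2): δ = 103.41°  ·
  (1,3): δ = 74.08°  ·
  (1,4): δ = 50.09°  ✓
  (1,5): δ = 29.52°  ✓
  (1,6): δ = 2.45°  ✓
  (1,7): δ = 61.66°  ·
  (2,3): δ = 150.66°  ·
  (2,4): δ = 126.68°  ·
  (2,5): δ = 106.11°  ·
  (2,6): δ = 74.14°  ·
  (2,7): δ = 14.92°  ✓
  (3,4): δ = 156.02°  ·
  (3,5): δ = 135.45°  ·
  (3,6): δ = 103.48°  ·
  (3,7): δ = 44.26°  ✓
  (4,5): δ = 159.43°  ·
  (4,6): δ = 127.46°  ·
  (4,7): δ = 68.25°  ·
  (5,6): δ = 148.03°  ·
  (5,7): δ = 88.82°  ·
  (6,7): δ = 120.79°  ·
antipodal pairs: 9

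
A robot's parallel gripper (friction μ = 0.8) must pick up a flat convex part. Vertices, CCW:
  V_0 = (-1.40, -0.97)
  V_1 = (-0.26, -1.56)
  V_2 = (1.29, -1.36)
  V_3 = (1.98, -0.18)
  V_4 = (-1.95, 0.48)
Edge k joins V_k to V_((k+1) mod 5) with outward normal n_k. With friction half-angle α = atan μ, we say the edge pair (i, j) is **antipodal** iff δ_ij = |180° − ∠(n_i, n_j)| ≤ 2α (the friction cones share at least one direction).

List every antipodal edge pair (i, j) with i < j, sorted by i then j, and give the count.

α = atan 0.8 = 38.66°;  2α = 77.32°
n_0 = (-0.4596, -0.8881)
n_1 = (+0.1280, -0.9918)
n_2 = (+0.8632, -0.5048)
n_3 = (+0.1656, +0.9862)
n_4 = (-0.9350, -0.3547)
  (0,1): δ = 145.28°  ·
  (0,2): δ = 92.95°  ·
  (0,3): δ = 17.83°  ✓
  (0,4): δ = 138.14°  ·
  (1,2): δ = 127.67°  ·
  (1,3): δ = 16.89°  ✓
  (1,4): δ = 103.42°  ·
  (2,3): δ = 69.22°  ✓
  (2,4): δ = 51.09°  ✓
  (3,4): δ = 59.69°  ✓
antipodal pairs: 5

count = 5; pairs: (0,3), (1,3), (2,3), (2,4), (3,4)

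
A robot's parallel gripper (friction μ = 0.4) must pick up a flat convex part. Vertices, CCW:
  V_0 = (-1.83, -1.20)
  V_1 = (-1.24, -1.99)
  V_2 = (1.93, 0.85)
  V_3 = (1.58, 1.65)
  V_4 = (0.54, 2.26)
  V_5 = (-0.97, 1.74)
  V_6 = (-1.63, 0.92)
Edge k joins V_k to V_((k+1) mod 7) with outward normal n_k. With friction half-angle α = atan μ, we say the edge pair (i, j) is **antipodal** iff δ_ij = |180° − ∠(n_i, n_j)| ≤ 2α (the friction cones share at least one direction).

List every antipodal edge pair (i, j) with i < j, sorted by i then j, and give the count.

α = atan 0.4 = 21.80°;  2α = 43.60°
n_0 = (-0.8012, -0.5984)
n_1 = (+0.6673, -0.7448)
n_2 = (+0.9162, +0.4008)
n_3 = (+0.5059, +0.8626)
n_4 = (-0.3256, +0.9455)
n_5 = (-0.7790, +0.6270)
n_6 = (-0.9956, +0.0939)
  (0,1): δ = 84.90°  ·
  (0,2): δ = 13.12°  ✓
  (0,3): δ = 22.85°  ✓
  (0,4): δ = 72.25°  ·
  (0,5): δ = 104.42°  ·
  (0,6): δ = 137.86°  ·
  (1,2): δ = 108.23°  ·
  (1,3): δ = 72.25°  ·
  (1,4): δ = 22.85°  ✓
  (1,5): δ = 9.31°  ✓
  (1,6): δ = 42.75°  ✓
  (2,3): δ = 144.02°  ·
  (2,4): δ = 94.63°  ·
  (2,5): δ = 62.46°  ·
  (2,6): δ = 29.02°  ✓
  (3,4): δ = 130.60°  ·
  (3,5): δ = 98.44°  ·
  (3,6): δ = 65.00°  ·
  (4,5): δ = 147.83°  ·
  (4,6): δ = 114.39°  ·
  (5,6): δ = 146.56°  ·
antipodal pairs: 6

count = 6; pairs: (0,2), (0,3), (1,4), (1,5), (1,6), (2,6)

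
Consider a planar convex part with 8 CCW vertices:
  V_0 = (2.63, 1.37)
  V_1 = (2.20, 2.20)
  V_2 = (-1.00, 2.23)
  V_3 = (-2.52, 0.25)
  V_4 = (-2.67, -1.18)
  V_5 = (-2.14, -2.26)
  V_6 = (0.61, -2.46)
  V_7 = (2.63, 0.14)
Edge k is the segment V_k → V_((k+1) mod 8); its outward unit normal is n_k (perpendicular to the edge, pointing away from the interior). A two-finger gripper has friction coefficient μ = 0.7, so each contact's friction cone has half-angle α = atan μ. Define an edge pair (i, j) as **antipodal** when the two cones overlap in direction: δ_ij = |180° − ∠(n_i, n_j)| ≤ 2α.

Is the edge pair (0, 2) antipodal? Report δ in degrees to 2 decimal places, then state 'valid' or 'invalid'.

δ = 64.90°, valid

α = atan 0.7 = 34.99°;  2α = 69.98°
edge 0: e_0 = (-0.43, +0.83);  n_0 = (+0.8879, +0.4600)
edge 2: e_2 = (-1.52, -1.98);  n_2 = (-0.7932, +0.6089)
∠(n_0, n_2) = 115.10°
δ = |180° − 115.10°| = 64.90°
64.90° ≤ 2α = 69.98°  →  valid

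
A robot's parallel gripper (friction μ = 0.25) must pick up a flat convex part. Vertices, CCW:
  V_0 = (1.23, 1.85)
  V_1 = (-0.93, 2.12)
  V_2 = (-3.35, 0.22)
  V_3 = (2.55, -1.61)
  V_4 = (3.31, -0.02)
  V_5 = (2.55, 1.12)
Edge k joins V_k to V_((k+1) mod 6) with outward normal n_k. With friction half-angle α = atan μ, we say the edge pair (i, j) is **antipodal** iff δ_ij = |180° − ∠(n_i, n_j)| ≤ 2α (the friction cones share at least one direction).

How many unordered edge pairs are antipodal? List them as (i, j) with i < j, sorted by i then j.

count = 3; pairs: (0,2), (1,3), (2,5)

α = atan 0.25 = 14.04°;  2α = 28.07°
n_0 = (+0.1240, +0.9923)
n_1 = (-0.6175, +0.7865)
n_2 = (-0.2962, -0.9551)
n_3 = (+0.9022, -0.4313)
n_4 = (+0.8321, +0.5547)
n_5 = (+0.4840, +0.8751)
  (0,1): δ = 134.74°  ·
  (0,2): δ = 10.11°  ✓
  (0,3): δ = 71.58°  ·
  (0,4): δ = 130.82°  ·
  (0,5): δ = 158.18°  ·
  (1,2): δ = 55.37°  ·
  (1,3): δ = 26.32°  ✓
  (1,4): δ = 85.55°  ·
  (1,5): δ = 112.92°  ·
  (2,3): δ = 98.31°  ·
  (2,4): δ = 39.08°  ·
  (2,5): δ = 11.71°  ✓
  (3,4): δ = 120.76°  ·
  (3,5): δ = 93.40°  ·
  (4,5): δ = 152.63°  ·
antipodal pairs: 3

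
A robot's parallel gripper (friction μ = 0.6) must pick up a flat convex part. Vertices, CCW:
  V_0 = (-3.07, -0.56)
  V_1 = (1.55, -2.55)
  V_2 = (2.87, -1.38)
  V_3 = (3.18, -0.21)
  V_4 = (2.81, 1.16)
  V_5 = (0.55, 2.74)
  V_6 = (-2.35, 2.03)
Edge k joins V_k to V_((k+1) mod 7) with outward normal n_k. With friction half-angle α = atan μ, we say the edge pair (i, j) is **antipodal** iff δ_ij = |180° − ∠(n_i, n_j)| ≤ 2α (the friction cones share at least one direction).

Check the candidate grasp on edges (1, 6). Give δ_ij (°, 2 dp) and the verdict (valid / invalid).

δ = 32.91°, valid

α = atan 0.6 = 30.96°;  2α = 61.93°
edge 1: e_1 = (+1.32, +1.17);  n_1 = (+0.6633, -0.7483)
edge 6: e_6 = (-0.72, -2.59);  n_6 = (-0.9635, +0.2678)
∠(n_1, n_6) = 147.09°
δ = |180° − 147.09°| = 32.91°
32.91° ≤ 2α = 61.93°  →  valid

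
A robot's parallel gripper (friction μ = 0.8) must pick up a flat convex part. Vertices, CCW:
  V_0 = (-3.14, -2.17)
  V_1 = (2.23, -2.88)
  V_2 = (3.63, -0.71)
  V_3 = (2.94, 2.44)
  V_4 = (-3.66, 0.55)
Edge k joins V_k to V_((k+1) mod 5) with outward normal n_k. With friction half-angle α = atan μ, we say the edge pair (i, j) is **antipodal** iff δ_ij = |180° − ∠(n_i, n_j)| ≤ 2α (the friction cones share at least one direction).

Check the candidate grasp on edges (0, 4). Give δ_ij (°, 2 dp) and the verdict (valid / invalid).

α = atan 0.8 = 38.66°;  2α = 77.32°
edge 0: e_0 = (+5.37, -0.71);  n_0 = (-0.1311, -0.9914)
edge 4: e_4 = (+0.52, -2.72);  n_4 = (-0.9822, -0.1878)
∠(n_0, n_4) = 71.65°
δ = |180° − 71.65°| = 108.35°
108.35° > 2α = 77.32°  →  invalid

δ = 108.35°, invalid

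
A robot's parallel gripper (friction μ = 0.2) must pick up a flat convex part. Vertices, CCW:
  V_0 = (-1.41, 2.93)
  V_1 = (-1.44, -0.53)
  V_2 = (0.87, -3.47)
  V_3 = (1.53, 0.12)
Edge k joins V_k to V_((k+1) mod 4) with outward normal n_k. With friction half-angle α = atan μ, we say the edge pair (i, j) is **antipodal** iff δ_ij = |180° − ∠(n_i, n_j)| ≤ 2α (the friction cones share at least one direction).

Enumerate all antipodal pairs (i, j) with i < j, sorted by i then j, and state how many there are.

count = 2; pairs: (0,2), (1,3)

α = atan 0.2 = 11.31°;  2α = 22.62°
n_0 = (-1.0000, +0.0087)
n_1 = (-0.7863, -0.6178)
n_2 = (+0.9835, -0.1808)
n_3 = (+0.6909, +0.7229)
  (0,1): δ = 141.35°  ·
  (0,2): δ = 9.92°  ✓
  (0,3): δ = 46.79°  ·
  (1,2): δ = 48.57°  ·
  (1,3): δ = 8.14°  ✓
  (2,3): δ = 123.29°  ·
antipodal pairs: 2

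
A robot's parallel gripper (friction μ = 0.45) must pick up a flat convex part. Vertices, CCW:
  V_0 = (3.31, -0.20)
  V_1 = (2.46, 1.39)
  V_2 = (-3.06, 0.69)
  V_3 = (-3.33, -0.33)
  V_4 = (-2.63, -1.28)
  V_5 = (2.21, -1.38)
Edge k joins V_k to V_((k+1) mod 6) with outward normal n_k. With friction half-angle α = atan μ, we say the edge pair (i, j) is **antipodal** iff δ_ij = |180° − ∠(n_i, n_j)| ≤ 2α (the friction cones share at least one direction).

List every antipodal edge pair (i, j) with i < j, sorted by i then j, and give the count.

α = atan 0.45 = 24.23°;  2α = 48.46°
n_0 = (+0.8819, +0.4715)
n_1 = (-0.1258, +0.9921)
n_2 = (-0.9667, +0.2559)
n_3 = (-0.8051, -0.5932)
n_4 = (-0.0207, -0.9998)
n_5 = (+0.7315, -0.6819)
  (0,1): δ = 110.90°  ·
  (0,2): δ = 42.96°  ✓
  (0,3): δ = 8.26°  ✓
  (0,4): δ = 60.69°  ·
  (0,5): δ = 108.88°  ·
  (1,2): δ = 112.05°  ·
  (1,3): δ = 60.84°  ·
  (1,4): δ = 8.41°  ✓
  (1,5): δ = 39.78°  ✓
  (2,3): δ = 128.79°  ·
  (2,4): δ = 76.36°  ·
  (2,5): δ = 28.16°  ✓
  (3,4): δ = 127.57°  ·
  (3,5): δ = 79.37°  ·
  (4,5): δ = 131.81°  ·
antipodal pairs: 5

count = 5; pairs: (0,2), (0,3), (1,4), (1,5), (2,5)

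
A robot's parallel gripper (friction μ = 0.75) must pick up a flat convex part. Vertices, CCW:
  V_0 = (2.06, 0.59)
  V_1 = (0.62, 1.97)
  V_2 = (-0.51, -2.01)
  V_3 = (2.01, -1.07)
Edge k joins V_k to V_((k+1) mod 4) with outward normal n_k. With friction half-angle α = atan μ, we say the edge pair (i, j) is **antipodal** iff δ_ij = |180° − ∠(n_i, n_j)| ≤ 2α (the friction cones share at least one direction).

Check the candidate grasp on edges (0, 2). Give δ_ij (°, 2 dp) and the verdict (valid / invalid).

δ = 64.24°, valid

α = atan 0.75 = 36.87°;  2α = 73.74°
edge 0: e_0 = (-1.44, +1.38);  n_0 = (+0.6919, +0.7220)
edge 2: e_2 = (+2.52, +0.94);  n_2 = (+0.3495, -0.9369)
∠(n_0, n_2) = 115.76°
δ = |180° − 115.76°| = 64.24°
64.24° ≤ 2α = 73.74°  →  valid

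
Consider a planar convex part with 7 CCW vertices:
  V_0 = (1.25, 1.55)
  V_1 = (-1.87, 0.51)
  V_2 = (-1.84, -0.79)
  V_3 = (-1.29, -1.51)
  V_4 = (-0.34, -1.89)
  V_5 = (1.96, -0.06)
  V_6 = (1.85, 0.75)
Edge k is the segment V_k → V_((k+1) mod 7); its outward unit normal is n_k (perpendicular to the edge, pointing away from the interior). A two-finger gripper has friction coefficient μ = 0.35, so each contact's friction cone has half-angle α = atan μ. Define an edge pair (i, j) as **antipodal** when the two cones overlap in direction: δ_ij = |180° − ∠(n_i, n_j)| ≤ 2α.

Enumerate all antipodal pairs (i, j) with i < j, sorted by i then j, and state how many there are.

count = 6; pairs: (0,4), (1,5), (1,6), (2,5), (2,6), (3,6)

α = atan 0.35 = 19.29°;  2α = 38.58°
n_0 = (-0.3162, +0.9487)
n_1 = (-0.9997, -0.0231)
n_2 = (-0.7947, -0.6070)
n_3 = (-0.3714, -0.9285)
n_4 = (+0.6226, -0.7825)
n_5 = (+0.9909, +0.1346)
n_6 = (+0.8000, +0.6000)
  (0,1): δ = 107.11°  ·
  (0,2): δ = 71.06°  ·
  (0,3): δ = 40.24°  ·
  (0,4): δ = 20.07°  ✓
  (0,5): δ = 79.30°  ·
  (0,6): δ = 108.43°  ·
  (1,2): δ = 143.95°  ·
  (1,3): δ = 113.12°  ·
  (1,4): δ = 52.81°  ·
  (1,5): δ = 6.41°  ✓
  (1,6): δ = 35.55°  ✓
  (2,3): δ = 149.18°  ·
  (2,4): δ = 88.87°  ·
  (2,5): δ = 29.64°  ✓
  (2,6): δ = 0.51°  ✓
  (3,4): δ = 119.69°  ·
  (3,5): δ = 60.46°  ·
  (3,6): δ = 31.33°  ✓
  (4,5): δ = 120.77°  ·
  (4,6): δ = 91.64°  ·
  (5,6): δ = 150.86°  ·
antipodal pairs: 6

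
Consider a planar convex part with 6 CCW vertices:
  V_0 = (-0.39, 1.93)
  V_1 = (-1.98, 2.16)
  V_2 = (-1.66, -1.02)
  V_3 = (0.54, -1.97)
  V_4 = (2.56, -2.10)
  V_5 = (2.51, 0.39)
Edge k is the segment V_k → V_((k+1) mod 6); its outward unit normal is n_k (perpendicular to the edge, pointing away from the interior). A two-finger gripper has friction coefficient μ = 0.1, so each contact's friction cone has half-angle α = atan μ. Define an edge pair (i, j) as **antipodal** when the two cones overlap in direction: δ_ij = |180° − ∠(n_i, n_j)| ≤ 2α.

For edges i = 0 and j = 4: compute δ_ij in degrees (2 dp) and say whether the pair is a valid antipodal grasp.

δ = 99.38°, invalid

α = atan 0.1 = 5.71°;  2α = 11.42°
edge 0: e_0 = (-1.59, +0.23);  n_0 = (+0.1432, +0.9897)
edge 4: e_4 = (-0.05, +2.49);  n_4 = (+0.9998, +0.0201)
∠(n_0, n_4) = 80.62°
δ = |180° − 80.62°| = 99.38°
99.38° > 2α = 11.42°  →  invalid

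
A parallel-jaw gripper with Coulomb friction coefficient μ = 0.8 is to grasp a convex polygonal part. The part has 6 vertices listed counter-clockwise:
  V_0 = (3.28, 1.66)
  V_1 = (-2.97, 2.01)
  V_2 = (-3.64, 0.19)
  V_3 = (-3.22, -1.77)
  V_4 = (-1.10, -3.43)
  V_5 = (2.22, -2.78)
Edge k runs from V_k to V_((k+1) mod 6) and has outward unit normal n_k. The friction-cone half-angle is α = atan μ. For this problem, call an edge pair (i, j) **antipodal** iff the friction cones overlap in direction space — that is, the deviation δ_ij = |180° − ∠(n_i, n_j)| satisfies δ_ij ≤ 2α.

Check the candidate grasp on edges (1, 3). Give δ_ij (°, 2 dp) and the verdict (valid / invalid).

δ = 107.85°, invalid

α = atan 0.8 = 38.66°;  2α = 77.32°
edge 1: e_1 = (-0.67, -1.82);  n_1 = (-0.9384, +0.3455)
edge 3: e_3 = (+2.12, -1.66);  n_3 = (-0.6165, -0.7873)
∠(n_1, n_3) = 72.15°
δ = |180° − 72.15°| = 107.85°
107.85° > 2α = 77.32°  →  invalid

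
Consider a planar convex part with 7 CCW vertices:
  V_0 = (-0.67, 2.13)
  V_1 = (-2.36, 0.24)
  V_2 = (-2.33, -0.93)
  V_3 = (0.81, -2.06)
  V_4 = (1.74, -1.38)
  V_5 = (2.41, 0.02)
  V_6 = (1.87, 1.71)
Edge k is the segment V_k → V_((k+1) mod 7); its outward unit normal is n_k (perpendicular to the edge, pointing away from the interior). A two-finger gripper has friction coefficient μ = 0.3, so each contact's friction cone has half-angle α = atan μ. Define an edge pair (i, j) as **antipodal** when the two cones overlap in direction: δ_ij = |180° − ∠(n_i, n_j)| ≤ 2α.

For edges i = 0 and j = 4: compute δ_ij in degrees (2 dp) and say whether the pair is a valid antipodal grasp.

δ = 16.23°, valid

α = atan 0.3 = 16.70°;  2α = 33.40°
edge 0: e_0 = (-1.69, -1.89);  n_0 = (-0.7454, +0.6666)
edge 4: e_4 = (+0.67, +1.40);  n_4 = (+0.9020, -0.4317)
∠(n_0, n_4) = 163.77°
δ = |180° − 163.77°| = 16.23°
16.23° ≤ 2α = 33.40°  →  valid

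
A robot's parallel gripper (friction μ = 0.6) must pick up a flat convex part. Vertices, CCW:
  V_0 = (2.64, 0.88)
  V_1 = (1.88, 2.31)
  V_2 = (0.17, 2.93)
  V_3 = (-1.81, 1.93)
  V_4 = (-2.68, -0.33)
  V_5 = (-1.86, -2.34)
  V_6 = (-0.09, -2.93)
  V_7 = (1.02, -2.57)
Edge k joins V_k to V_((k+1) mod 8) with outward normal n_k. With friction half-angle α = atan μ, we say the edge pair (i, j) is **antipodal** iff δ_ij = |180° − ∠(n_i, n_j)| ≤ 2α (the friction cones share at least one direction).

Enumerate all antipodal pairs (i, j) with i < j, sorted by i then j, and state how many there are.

count = 12; pairs: (0,3), (0,4), (0,5), (1,4), (1,5), (1,6), (2,5), (2,6), (2,7), (3,6), (3,7), (4,7)

α = atan 0.6 = 30.96°;  2α = 61.93°
n_0 = (+0.8830, +0.4693)
n_1 = (+0.3409, +0.9401)
n_2 = (-0.4508, +0.8926)
n_3 = (-0.9332, +0.3593)
n_4 = (-0.9259, -0.3777)
n_5 = (-0.3162, -0.9487)
n_6 = (+0.3085, -0.9512)
n_7 = (+0.9052, -0.4250)
  (0,1): δ = 137.92°  ·
  (0,2): δ = 91.19°  ·
  (0,3): δ = 49.04°  ✓
  (0,4): δ = 5.80°  ✓
  (0,5): δ = 43.58°  ✓
  (0,6): δ = 79.98°  ·
  (0,7): δ = 126.86°  ·
  (1,2): δ = 133.27°  ·
  (1,3): δ = 91.13°  ·
  (1,4): δ = 47.88°  ✓
  (1,5): δ = 1.49°  ✓
  (1,6): δ = 37.90°  ✓
  (1,7): δ = 84.78°  ·
  (2,3): δ = 137.85°  ·
  (2,4): δ = 94.60°  ·
  (2,5): δ = 45.23°  ✓
  (2,6): δ = 8.83°  ✓
  (2,7): δ = 38.05°  ✓
  (3,4): δ = 136.75°  ·
  (3,5): δ = 87.38°  ·
  (3,6): δ = 50.98°  ✓
  (3,7): δ = 4.10°  ✓
  (4,5): δ = 130.63°  ·
  (4,6): δ = 94.22°  ·
  (4,7): δ = 47.35°  ✓
  (5,6): δ = 143.60°  ·
  (5,7): δ = 96.72°  ·
  (6,7): δ = 133.12°  ·
antipodal pairs: 12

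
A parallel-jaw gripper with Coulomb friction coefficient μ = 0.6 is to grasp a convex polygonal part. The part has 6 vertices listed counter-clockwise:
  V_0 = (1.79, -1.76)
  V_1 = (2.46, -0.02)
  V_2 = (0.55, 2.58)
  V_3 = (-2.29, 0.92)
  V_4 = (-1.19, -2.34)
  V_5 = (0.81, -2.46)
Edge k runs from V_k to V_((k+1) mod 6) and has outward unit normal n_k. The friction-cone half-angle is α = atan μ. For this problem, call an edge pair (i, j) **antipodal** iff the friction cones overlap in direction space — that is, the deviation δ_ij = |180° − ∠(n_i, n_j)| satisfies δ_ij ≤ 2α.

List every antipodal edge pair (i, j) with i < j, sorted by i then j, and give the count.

count = 6; pairs: (0,2), (0,3), (1,3), (1,4), (2,4), (2,5)

α = atan 0.6 = 30.96°;  2α = 61.93°
n_0 = (+0.9332, -0.3593)
n_1 = (+0.8059, +0.5920)
n_2 = (-0.5046, +0.8633)
n_3 = (-0.9475, -0.3197)
n_4 = (-0.0599, -0.9982)
n_5 = (+0.5812, -0.8137)
  (0,1): δ = 122.64°  ·
  (0,2): δ = 38.63°  ✓
  (0,3): δ = 39.71°  ✓
  (0,4): δ = 107.63°  ·
  (0,5): δ = 146.60°  ·
  (1,2): δ = 95.99°  ·
  (1,3): δ = 17.66°  ✓
  (1,4): δ = 50.26°  ✓
  (1,5): δ = 89.24°  ·
  (2,3): δ = 101.66°  ·
  (2,4): δ = 33.74°  ✓
  (2,5): δ = 5.23°  ✓
  (3,4): δ = 112.08°  ·
  (3,5): δ = 73.11°  ·
  (4,5): δ = 141.03°  ·
antipodal pairs: 6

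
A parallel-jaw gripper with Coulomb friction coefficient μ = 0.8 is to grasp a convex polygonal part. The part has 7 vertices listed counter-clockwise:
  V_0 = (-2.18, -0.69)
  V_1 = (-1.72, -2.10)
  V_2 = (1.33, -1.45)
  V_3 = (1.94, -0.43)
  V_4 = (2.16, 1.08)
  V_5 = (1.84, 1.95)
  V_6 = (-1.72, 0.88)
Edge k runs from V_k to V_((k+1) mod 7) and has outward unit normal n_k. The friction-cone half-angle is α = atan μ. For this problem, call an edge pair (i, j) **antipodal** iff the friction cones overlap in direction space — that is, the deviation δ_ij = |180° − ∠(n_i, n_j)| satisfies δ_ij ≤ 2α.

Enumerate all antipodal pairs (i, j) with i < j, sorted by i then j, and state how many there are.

α = atan 0.8 = 38.66°;  2α = 77.32°
n_0 = (-0.9507, -0.3102)
n_1 = (+0.2084, -0.9780)
n_2 = (+0.8582, -0.5133)
n_3 = (+0.9896, -0.1442)
n_4 = (+0.9385, +0.3452)
n_5 = (-0.2878, +0.9577)
n_6 = (-0.9597, +0.2812)
  (0,1): δ = 96.04°  ·
  (0,2): δ = 48.95°  ✓
  (0,3): δ = 26.36°  ✓
  (0,4): δ = 2.13°  ✓
  (0,5): δ = 88.66°  ·
  (0,6): δ = 145.60°  ·
  (1,2): δ = 132.91°  ·
  (1,3): δ = 110.32°  ·
  (1,4): δ = 81.84°  ·
  (1,5): δ = 4.70°  ✓
  (1,6): δ = 61.64°  ✓
  (2,3): δ = 157.41°  ·
  (2,4): δ = 128.92°  ·
  (2,5): δ = 42.39°  ✓
  (2,6): δ = 14.55°  ✓
  (3,4): δ = 151.52°  ·
  (3,5): δ = 64.98°  ✓
  (3,6): δ = 8.04°  ✓
  (4,5): δ = 93.47°  ·
  (4,6): δ = 36.52°  ✓
  (5,6): δ = 123.06°  ·
antipodal pairs: 10

count = 10; pairs: (0,2), (0,3), (0,4), (1,5), (1,6), (2,5), (2,6), (3,5), (3,6), (4,6)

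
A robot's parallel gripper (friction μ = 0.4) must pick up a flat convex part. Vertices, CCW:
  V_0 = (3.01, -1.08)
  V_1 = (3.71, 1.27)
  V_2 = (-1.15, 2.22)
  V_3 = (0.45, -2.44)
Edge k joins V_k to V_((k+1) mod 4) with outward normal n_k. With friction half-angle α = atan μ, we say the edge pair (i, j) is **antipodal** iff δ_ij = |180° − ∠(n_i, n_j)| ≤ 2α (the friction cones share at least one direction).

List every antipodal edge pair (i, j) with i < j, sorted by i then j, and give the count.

count = 2; pairs: (0,2), (1,3)

α = atan 0.4 = 21.80°;  2α = 43.60°
n_0 = (+0.9584, -0.2855)
n_1 = (+0.1918, +0.9814)
n_2 = (-0.9458, -0.3247)
n_3 = (+0.4692, -0.8831)
  (0,1): δ = 84.47°  ·
  (0,2): δ = 35.54°  ✓
  (0,3): δ = 134.57°  ·
  (1,2): δ = 59.99°  ·
  (1,3): δ = 39.04°  ✓
  (2,3): δ = 80.97°  ·
antipodal pairs: 2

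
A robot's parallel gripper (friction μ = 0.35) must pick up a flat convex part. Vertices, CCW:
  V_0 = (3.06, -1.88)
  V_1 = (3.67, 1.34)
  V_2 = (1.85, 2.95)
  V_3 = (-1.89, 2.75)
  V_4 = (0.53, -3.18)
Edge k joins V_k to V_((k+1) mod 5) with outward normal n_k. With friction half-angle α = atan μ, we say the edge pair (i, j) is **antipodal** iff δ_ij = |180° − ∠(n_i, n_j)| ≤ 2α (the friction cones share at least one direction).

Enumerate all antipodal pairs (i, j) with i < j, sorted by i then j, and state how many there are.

α = atan 0.35 = 19.29°;  2α = 38.58°
n_0 = (+0.9825, -0.1861)
n_1 = (+0.6626, +0.7490)
n_2 = (-0.0534, +0.9986)
n_3 = (-0.9259, -0.3778)
n_4 = (+0.4570, -0.8895)
  (0,1): δ = 120.77°  ·
  (0,2): δ = 76.21°  ·
  (0,3): δ = 32.93°  ✓
  (0,4): δ = 127.92°  ·
  (1,2): δ = 135.44°  ·
  (1,3): δ = 26.30°  ✓
  (1,4): δ = 68.69°  ·
  (2,3): δ = 70.86°  ·
  (2,4): δ = 24.13°  ✓
  (3,4): δ = 85.00°  ·
antipodal pairs: 3

count = 3; pairs: (0,3), (1,3), (2,4)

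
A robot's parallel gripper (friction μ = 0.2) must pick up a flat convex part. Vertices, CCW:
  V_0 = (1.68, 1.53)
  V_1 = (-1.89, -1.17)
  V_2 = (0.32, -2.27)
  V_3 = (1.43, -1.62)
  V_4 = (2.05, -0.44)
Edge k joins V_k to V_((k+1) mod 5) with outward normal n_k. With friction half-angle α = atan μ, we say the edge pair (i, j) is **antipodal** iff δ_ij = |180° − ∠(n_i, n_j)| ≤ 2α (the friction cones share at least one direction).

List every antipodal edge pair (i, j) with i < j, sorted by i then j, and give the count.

α = atan 0.2 = 11.31°;  2α = 22.62°
n_0 = (-0.6032, +0.7976)
n_1 = (-0.4456, -0.8952)
n_2 = (+0.5053, -0.8629)
n_3 = (+0.8852, -0.4651)
n_4 = (+0.9828, +0.1846)
  (0,1): δ = 63.56°  ·
  (0,2): δ = 6.75°  ✓
  (0,3): δ = 25.18°  ·
  (0,4): δ = 63.54°  ·
  (1,2): δ = 123.19°  ·
  (1,3): δ = 91.26°  ·
  (1,4): δ = 52.90°  ·
  (2,3): δ = 148.07°  ·
  (2,4): δ = 109.72°  ·
  (3,4): δ = 141.64°  ·
antipodal pairs: 1

count = 1; pairs: (0,2)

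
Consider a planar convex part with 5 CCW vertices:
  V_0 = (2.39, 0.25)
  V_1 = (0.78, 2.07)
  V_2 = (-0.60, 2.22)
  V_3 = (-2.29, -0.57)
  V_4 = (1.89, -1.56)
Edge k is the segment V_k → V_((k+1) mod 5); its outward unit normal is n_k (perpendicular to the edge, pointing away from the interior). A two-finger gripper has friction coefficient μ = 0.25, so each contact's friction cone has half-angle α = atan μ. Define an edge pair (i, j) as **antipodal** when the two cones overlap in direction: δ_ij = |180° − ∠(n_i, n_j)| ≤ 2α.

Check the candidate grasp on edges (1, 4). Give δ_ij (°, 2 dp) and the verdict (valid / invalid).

δ = 80.76°, invalid

α = atan 0.25 = 14.04°;  2α = 28.07°
edge 1: e_1 = (-1.38, +0.15);  n_1 = (+0.1081, +0.9941)
edge 4: e_4 = (+0.50, +1.81);  n_4 = (+0.9639, -0.2663)
∠(n_1, n_4) = 99.24°
δ = |180° − 99.24°| = 80.76°
80.76° > 2α = 28.07°  →  invalid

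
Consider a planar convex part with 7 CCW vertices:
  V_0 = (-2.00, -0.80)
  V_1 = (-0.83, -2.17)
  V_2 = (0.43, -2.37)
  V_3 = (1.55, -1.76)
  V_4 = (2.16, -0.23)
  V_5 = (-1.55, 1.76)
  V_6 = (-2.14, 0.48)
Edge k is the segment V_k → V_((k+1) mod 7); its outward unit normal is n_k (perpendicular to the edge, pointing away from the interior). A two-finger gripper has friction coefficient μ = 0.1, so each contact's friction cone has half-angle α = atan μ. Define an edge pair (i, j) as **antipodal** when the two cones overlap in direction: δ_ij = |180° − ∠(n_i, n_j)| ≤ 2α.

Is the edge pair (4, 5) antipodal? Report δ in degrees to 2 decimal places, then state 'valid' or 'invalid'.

δ = 86.54°, invalid

α = atan 0.1 = 5.71°;  2α = 11.42°
edge 4: e_4 = (-3.71, +1.99);  n_4 = (+0.4727, +0.8812)
edge 5: e_5 = (-0.59, -1.28);  n_5 = (-0.9082, +0.4186)
∠(n_4, n_5) = 93.46°
δ = |180° − 93.46°| = 86.54°
86.54° > 2α = 11.42°  →  invalid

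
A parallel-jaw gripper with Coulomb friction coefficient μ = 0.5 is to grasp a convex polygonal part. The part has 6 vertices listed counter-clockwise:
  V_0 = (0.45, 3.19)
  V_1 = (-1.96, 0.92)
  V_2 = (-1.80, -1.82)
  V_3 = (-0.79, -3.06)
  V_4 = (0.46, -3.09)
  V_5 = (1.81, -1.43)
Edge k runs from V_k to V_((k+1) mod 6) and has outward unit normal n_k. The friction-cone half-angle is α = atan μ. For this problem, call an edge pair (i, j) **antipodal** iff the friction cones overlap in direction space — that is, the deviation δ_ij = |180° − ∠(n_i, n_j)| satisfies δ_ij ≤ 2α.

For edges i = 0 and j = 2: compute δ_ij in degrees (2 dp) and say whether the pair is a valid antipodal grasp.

δ = 94.12°, invalid

α = atan 0.5 = 26.57°;  2α = 53.13°
edge 0: e_0 = (-2.41, -2.27);  n_0 = (-0.6856, +0.7279)
edge 2: e_2 = (+1.01, -1.24);  n_2 = (-0.7753, -0.6315)
∠(n_0, n_2) = 85.88°
δ = |180° − 85.88°| = 94.12°
94.12° > 2α = 53.13°  →  invalid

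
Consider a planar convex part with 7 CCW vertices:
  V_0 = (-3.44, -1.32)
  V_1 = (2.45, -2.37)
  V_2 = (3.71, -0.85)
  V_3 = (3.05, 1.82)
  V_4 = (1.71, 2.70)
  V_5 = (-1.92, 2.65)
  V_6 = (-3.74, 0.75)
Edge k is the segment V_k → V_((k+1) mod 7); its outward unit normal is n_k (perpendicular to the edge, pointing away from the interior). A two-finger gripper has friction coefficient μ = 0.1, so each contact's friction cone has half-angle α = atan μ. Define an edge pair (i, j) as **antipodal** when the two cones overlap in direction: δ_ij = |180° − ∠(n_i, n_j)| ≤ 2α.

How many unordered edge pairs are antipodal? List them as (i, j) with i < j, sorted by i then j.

count = 3; pairs: (0,4), (1,5), (2,6)

α = atan 0.1 = 5.71°;  2α = 11.42°
n_0 = (-0.1755, -0.9845)
n_1 = (+0.7699, -0.6382)
n_2 = (+0.9708, +0.2400)
n_3 = (+0.5489, +0.8359)
n_4 = (-0.0138, +0.9999)
n_5 = (-0.7221, +0.6917)
n_6 = (-0.9897, -0.1434)
  (0,1): δ = 119.55°  ·
  (0,2): δ = 66.01°  ·
  (0,3): δ = 23.19°  ·
  (0,4): δ = 10.90°  ✓
  (0,5): δ = 56.34°  ·
  (0,6): δ = 108.35°  ·
  (1,2): δ = 126.46°  ·
  (1,3): δ = 83.64°  ·
  (1,4): δ = 49.55°  ·
  (1,5): δ = 4.11°  ✓
  (1,6): δ = 47.90°  ·
  (2,3): δ = 137.18°  ·
  (2,4): δ = 103.10°  ·
  (2,5): δ = 57.65°  ·
  (2,6): δ = 5.64°  ✓
  (3,4): δ = 145.92°  ·
  (3,5): δ = 100.47°  ·
  (3,6): δ = 48.46°  ·
  (4,5): δ = 134.56°  ·
  (4,6): δ = 82.54°  ·
  (5,6): δ = 127.99°  ·
antipodal pairs: 3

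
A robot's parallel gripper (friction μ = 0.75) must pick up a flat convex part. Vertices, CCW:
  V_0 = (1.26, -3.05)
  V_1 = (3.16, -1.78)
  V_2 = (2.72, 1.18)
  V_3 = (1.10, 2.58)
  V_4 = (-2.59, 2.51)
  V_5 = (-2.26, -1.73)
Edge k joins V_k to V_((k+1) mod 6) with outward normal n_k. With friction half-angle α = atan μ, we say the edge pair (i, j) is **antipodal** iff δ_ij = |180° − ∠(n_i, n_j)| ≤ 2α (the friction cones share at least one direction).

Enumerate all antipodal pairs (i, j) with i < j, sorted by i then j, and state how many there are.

α = atan 0.75 = 36.87°;  2α = 73.74°
n_0 = (+0.5557, -0.8314)
n_1 = (+0.9891, +0.1470)
n_2 = (+0.6539, +0.7566)
n_3 = (-0.0190, +0.9998)
n_4 = (-0.9970, -0.0776)
n_5 = (-0.3511, -0.9363)
  (0,1): δ = 115.30°  ·
  (0,2): δ = 74.59°  ·
  (0,3): δ = 32.67°  ✓
  (0,4): δ = 60.69°  ✓
  (0,5): δ = 125.68°  ·
  (1,2): δ = 139.29°  ·
  (1,3): δ = 97.37°  ·
  (1,4): δ = 4.00°  ✓
  (1,5): δ = 60.99°  ✓
  (2,3): δ = 138.08°  ·
  (2,4): δ = 44.72°  ✓
  (2,5): δ = 20.28°  ✓
  (3,4): δ = 86.64°  ·
  (3,5): δ = 21.64°  ✓
  (4,5): δ = 115.01°  ·
antipodal pairs: 7

count = 7; pairs: (0,3), (0,4), (1,4), (1,5), (2,4), (2,5), (3,5)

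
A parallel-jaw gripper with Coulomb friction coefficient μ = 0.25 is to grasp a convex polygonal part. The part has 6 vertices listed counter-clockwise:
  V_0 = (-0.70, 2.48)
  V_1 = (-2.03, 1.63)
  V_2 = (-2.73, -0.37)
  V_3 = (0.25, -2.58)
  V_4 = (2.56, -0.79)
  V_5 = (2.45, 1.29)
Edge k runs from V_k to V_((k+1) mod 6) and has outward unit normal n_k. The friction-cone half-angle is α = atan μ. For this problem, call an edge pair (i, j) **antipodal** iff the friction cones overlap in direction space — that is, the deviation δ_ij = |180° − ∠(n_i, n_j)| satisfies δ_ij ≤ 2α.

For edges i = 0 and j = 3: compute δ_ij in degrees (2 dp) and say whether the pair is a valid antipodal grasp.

δ = 5.19°, valid

α = atan 0.25 = 14.04°;  2α = 28.07°
edge 0: e_0 = (-1.33, -0.85);  n_0 = (-0.5385, +0.8426)
edge 3: e_3 = (+2.31, +1.79);  n_3 = (+0.6125, -0.7905)
∠(n_0, n_3) = 174.81°
δ = |180° − 174.81°| = 5.19°
5.19° ≤ 2α = 28.07°  →  valid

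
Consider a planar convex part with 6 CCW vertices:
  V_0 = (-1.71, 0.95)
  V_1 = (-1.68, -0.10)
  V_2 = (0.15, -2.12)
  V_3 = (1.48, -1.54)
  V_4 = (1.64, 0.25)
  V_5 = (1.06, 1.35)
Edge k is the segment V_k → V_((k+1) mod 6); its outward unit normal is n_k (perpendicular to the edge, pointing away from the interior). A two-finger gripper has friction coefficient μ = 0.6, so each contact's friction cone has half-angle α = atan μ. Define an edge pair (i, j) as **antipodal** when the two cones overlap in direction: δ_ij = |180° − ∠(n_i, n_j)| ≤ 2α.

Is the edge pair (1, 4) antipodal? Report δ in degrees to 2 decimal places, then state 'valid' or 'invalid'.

δ = 14.37°, valid

α = atan 0.6 = 30.96°;  2α = 61.93°
edge 1: e_1 = (+1.83, -2.02);  n_1 = (-0.7411, -0.6714)
edge 4: e_4 = (-0.58, +1.10);  n_4 = (+0.8846, +0.4664)
∠(n_1, n_4) = 165.63°
δ = |180° − 165.63°| = 14.37°
14.37° ≤ 2α = 61.93°  →  valid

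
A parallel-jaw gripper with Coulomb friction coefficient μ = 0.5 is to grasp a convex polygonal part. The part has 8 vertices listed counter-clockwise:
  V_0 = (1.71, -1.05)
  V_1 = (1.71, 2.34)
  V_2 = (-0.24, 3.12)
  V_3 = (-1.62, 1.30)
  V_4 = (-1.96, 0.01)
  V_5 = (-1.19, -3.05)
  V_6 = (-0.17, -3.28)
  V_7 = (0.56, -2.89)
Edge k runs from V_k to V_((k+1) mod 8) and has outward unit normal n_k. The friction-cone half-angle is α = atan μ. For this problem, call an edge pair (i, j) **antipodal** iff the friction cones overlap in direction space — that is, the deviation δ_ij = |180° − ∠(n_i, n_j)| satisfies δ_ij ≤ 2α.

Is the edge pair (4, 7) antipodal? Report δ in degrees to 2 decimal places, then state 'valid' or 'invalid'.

α = atan 0.5 = 26.57°;  2α = 53.13°
edge 4: e_4 = (+0.77, -3.06);  n_4 = (-0.9698, -0.2440)
edge 7: e_7 = (+1.15, +1.84);  n_7 = (+0.8480, -0.5300)
∠(n_4, n_7) = 133.87°
δ = |180° − 133.87°| = 46.13°
46.13° ≤ 2α = 53.13°  →  valid

δ = 46.13°, valid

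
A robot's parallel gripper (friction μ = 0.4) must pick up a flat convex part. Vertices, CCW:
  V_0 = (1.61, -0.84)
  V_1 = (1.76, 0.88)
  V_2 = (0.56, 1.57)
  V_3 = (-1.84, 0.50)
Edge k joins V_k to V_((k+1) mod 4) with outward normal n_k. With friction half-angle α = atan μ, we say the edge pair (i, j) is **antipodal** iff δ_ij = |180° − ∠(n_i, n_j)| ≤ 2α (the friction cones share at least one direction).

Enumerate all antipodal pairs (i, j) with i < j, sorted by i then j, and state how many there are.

α = atan 0.4 = 21.80°;  2α = 43.60°
n_0 = (+0.9962, -0.0869)
n_1 = (+0.4985, +0.8669)
n_2 = (-0.4072, +0.9133)
n_3 = (-0.3621, -0.9322)
  (0,1): δ = 114.91°  ·
  (0,2): δ = 60.99°  ·
  (0,3): δ = 73.76°  ·
  (1,2): δ = 126.07°  ·
  (1,3): δ = 8.67°  ✓
  (2,3): δ = 45.26°  ·
antipodal pairs: 1

count = 1; pairs: (1,3)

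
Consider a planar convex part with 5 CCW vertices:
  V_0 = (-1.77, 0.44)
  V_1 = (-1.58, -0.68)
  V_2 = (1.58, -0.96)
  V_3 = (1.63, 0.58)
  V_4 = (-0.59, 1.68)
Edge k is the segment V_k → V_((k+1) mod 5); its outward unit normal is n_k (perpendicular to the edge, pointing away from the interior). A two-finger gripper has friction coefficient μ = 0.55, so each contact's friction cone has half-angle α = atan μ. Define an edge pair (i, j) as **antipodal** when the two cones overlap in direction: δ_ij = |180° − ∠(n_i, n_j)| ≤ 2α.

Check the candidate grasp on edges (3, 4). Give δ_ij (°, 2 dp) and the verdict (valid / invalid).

α = atan 0.55 = 28.81°;  2α = 57.62°
edge 3: e_3 = (-2.22, +1.10);  n_3 = (+0.4440, +0.8960)
edge 4: e_4 = (-1.18, -1.24);  n_4 = (-0.7244, +0.6894)
∠(n_3, n_4) = 72.78°
δ = |180° − 72.78°| = 107.22°
107.22° > 2α = 57.62°  →  invalid

δ = 107.22°, invalid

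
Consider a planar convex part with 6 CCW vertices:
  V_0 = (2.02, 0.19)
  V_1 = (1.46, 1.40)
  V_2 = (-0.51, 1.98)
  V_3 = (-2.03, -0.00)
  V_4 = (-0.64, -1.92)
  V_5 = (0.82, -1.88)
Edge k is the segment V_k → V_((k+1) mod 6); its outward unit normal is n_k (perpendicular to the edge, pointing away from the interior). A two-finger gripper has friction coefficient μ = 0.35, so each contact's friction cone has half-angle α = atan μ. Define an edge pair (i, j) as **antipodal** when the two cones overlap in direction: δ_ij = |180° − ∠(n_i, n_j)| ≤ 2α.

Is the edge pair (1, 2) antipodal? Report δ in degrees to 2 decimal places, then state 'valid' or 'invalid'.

δ = 111.11°, invalid

α = atan 0.35 = 19.29°;  2α = 38.58°
edge 1: e_1 = (-1.97, +0.58);  n_1 = (+0.2824, +0.9593)
edge 2: e_2 = (-1.52, -1.98);  n_2 = (-0.7932, +0.6089)
∠(n_1, n_2) = 68.89°
δ = |180° − 68.89°| = 111.11°
111.11° > 2α = 38.58°  →  invalid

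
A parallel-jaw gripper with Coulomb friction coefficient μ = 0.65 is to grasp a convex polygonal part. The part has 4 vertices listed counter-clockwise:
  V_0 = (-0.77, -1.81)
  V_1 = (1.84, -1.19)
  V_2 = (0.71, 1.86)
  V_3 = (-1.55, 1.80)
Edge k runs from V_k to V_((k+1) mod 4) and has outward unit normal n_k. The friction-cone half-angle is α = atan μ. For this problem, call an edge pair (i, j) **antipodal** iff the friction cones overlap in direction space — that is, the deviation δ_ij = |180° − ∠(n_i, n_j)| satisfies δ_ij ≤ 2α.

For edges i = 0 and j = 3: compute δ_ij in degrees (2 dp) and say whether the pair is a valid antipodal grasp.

α = atan 0.65 = 33.02°;  2α = 66.05°
edge 0: e_0 = (+2.61, +0.62);  n_0 = (+0.2311, -0.9729)
edge 3: e_3 = (+0.78, -3.61);  n_3 = (-0.9774, -0.2112)
∠(n_0, n_3) = 91.17°
δ = |180° − 91.17°| = 88.83°
88.83° > 2α = 66.05°  →  invalid

δ = 88.83°, invalid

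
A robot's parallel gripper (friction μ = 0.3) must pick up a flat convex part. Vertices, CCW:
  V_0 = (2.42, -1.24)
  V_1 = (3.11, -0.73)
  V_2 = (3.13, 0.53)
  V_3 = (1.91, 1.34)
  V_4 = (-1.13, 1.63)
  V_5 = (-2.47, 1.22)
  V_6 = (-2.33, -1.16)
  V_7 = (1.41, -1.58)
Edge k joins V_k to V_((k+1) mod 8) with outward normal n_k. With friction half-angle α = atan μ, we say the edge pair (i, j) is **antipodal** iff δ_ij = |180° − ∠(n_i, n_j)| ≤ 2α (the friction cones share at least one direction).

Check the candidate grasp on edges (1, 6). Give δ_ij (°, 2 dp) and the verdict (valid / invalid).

δ = 84.50°, invalid

α = atan 0.3 = 16.70°;  2α = 33.40°
edge 1: e_1 = (+0.02, +1.26);  n_1 = (+0.9999, -0.0159)
edge 6: e_6 = (+3.74, -0.42);  n_6 = (-0.1116, -0.9938)
∠(n_1, n_6) = 95.50°
δ = |180° − 95.50°| = 84.50°
84.50° > 2α = 33.40°  →  invalid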